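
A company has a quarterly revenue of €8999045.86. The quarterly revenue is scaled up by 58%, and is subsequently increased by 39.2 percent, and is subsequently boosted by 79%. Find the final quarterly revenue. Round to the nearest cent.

Each change multiplies by a factor: 1.58 × 1.392 × 1.79 = 3.9368544.
€8999045.86 × 3.9368544 = €35427933.289742784 ≈ €35427933.29.

€35427933.29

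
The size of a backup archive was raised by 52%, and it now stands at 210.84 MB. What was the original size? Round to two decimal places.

The overall multiplier applied was 1.52.
So the original size was 210.84 ÷ 1.52 ≈ 138.71 MB.

138.71 MB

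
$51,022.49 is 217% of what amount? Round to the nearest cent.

$23,512.67

$51,022.49 ÷ 2.17 ≈ $23,512.67.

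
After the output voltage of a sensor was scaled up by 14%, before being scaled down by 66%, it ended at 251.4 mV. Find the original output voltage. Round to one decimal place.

Undoing the 66% decrease: 251.4 ÷ 0.34 ≈ 739.411765.
Undoing the 14% increase: 739.411765 ÷ 1.14 ≈ 648.6 mV.

648.6 mV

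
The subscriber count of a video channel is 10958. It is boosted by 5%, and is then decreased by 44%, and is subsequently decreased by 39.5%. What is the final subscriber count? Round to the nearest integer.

Apply the 5% increase: 10958 × 1.05 = 11505.9.
Apply the 44% decrease: 11505.9 × 0.56 = 6443.304.
39.5% decrease: 6443.304 × 0.605 = 3898.19892 ≈ 3898.

3898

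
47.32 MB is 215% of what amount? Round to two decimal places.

47.32 MB ÷ 2.15 ≈ 22.01 MB.

22.01 MB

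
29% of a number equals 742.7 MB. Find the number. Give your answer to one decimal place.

2,561.0 MB

742.7 MB ÷ 0.29 ≈ 2,561.0 MB.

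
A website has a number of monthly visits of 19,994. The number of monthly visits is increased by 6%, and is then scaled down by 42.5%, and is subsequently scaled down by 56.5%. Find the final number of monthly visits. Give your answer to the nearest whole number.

5,301

After the 6% increase: 19,994 × 1.06 = 21193.64.
After the 42.5% decrease: 21193.64 × 0.575 = 12186.343.
After the 56.5% decrease: 12186.343 × 0.435 = 5301.059205 ≈ 5,301.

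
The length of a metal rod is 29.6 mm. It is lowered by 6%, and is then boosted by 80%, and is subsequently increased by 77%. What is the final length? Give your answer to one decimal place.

Each change multiplies by a factor: 0.94 × 1.8 × 1.77 = 2.99484.
29.6 × 2.99484 = 88.647264 ≈ 88.6.

88.6 mm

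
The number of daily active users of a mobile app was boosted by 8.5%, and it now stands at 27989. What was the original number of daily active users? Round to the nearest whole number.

The overall multiplier applied was 1.085.
So the original number of daily active users was 27989 ÷ 1.085 ≈ 25796.

25796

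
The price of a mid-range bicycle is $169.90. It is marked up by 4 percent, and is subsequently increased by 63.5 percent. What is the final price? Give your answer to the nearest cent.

Each change multiplies by a factor: 1.04 × 1.635 = 1.7004.
$169.90 × 1.7004 = $288.89796 ≈ $288.90.

$288.90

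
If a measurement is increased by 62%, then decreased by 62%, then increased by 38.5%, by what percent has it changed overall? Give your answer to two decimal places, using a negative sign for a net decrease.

A 62% increase multiplies by 1.62.
Then a 62% decrease: 1.62 × 0.38 = 0.6156.
Then a 38.5% increase: 0.6156 × 1.385 = 0.852606.
Overall factor 0.852606, i.e. -14.74%.

-14.74%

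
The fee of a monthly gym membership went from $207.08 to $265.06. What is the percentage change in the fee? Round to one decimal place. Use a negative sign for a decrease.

Change: $265.06 − $207.08 = $57.98.
Relative to the original: $57.98 ÷ $207.08 ≈ 28.0%.

28.0%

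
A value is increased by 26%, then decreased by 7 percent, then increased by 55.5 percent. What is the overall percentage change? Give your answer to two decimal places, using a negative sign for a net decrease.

A 26% increase multiplies by 1.26.
Then a 7% decrease: 1.26 × 0.93 = 1.1718.
Then a 55.5% increase: 1.1718 × 1.555 = 1.822149.
Overall factor 1.822149, i.e. 82.21%.

82.21%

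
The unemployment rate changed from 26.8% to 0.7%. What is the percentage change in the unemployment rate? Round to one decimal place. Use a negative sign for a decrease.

The change is 0.7 − 26.8 = -26.1 percentage points.
Relative to the original 26.8%, that is -26.1 ÷ 26.8 ≈ -97.4%.

-97.4%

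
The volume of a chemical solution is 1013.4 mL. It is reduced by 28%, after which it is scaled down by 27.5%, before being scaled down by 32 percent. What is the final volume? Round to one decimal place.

28% decrease: 1013.4 × 0.72 = 729.648.
Apply the 27.5% decrease: 729.648 × 0.725 = 528.9948.
Apply the 32% decrease: 528.9948 × 0.68 = 359.716464 ≈ 359.7.

359.7 mL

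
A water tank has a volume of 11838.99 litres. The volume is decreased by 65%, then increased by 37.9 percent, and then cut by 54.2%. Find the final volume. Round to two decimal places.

2617.05 litres

Apply the 65% decrease: 11838.99 × 0.35 = 4143.6465.
Apply the 37.9% increase: 4143.6465 × 1.379 = 5714.0885235.
54.2% decrease: 5714.0885235 × 0.458 = 2617.052543763 ≈ 2617.05.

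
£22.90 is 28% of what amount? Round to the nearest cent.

£22.90 ÷ 0.28 ≈ £81.79.

£81.79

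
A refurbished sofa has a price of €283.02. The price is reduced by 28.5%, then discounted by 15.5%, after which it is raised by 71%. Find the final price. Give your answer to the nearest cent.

28.5% decrease: €283.02 × 0.715 = €202.3593.
15.5% decrease: €202.3593 × 0.845 = €170.9936085.
71% increase: €170.9936085 × 1.71 = €292.399070535 ≈ €292.40.

€292.40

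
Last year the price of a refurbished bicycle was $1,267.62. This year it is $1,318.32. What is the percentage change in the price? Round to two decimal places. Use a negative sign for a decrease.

4.00%

Change: $1,318.32 − $1,267.62 = $50.70.
Relative to the original: $50.70 ÷ $1,267.62 ≈ 4.00%.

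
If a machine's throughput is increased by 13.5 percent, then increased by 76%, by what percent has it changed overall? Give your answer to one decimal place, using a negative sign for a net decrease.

99.8%

The combined multiplier is 1.135 × 1.76 = 1.9976.
That corresponds to an increase of 99.8%.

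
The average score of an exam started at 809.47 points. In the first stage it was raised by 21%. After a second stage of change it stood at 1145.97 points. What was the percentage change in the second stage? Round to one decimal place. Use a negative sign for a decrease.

17.0%

After the first stage: 809.47 × 1.21 = 979.4587.
Second-stage multiplier: 1145.97 ÷ 979.4587 ≈ 1.17.
That is a change of 17.0%.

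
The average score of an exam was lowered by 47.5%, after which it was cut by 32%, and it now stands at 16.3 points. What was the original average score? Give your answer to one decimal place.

Undoing the 32% decrease: 16.3 ÷ 0.68 ≈ 23.970588.
Undoing the 47.5% decrease: 23.970588 ÷ 0.525 ≈ 45.7 points.

45.7 points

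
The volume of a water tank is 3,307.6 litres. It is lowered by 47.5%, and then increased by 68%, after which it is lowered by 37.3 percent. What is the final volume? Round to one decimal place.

Apply the 47.5% decrease: 3,307.6 × 0.525 = 1736.49.
After the 68% increase: 1736.49 × 1.68 = 2917.3032.
37.3% decrease: 2917.3032 × 0.627 = 1829.1491064 ≈ 1,829.1.

1,829.1 litres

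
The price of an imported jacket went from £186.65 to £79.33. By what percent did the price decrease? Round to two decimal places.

57.50%

Change: £79.33 − £186.65 = -£107.32.
Relative to the original: -£107.32 ÷ £186.65 ≈ -57.50%.
So the price decreased by 57.50%.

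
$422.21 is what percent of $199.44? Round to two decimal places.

211.70%

$422.21 ÷ $199.44 ≈ 211.70%.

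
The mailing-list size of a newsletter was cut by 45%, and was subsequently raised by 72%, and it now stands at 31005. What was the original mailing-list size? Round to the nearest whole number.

32775

Undoing the 72% increase: 31005 ÷ 1.72 ≈ 18026.162791.
Undoing the 45% decrease: 18026.162791 ÷ 0.55 ≈ 32775.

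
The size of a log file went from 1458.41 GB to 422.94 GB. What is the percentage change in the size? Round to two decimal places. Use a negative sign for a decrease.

-71.00%

Change: 422.94 − 1458.41 = -1035.47.
Relative to the original: -1035.47 ÷ 1458.41 ≈ -71.00%.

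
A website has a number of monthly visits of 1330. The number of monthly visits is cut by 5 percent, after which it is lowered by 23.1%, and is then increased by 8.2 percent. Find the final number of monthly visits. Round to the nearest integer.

1051

Each change multiplies by a factor: 0.95 × 0.769 × 1.082 = 0.7904551.
1330 × 0.7904551 = 1051.305283 ≈ 1051.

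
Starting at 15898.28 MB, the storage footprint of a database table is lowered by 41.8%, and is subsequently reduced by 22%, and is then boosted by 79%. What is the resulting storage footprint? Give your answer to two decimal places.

12918.76 MB

Each change multiplies by a factor: 0.582 × 0.78 × 1.79 = 0.8125884.
15898.28 × 0.8125884 = 12918.757907952 ≈ 12918.76.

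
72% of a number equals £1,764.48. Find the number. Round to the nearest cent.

£1,764.48 ÷ 0.72 ≈ £2,450.67.

£2,450.67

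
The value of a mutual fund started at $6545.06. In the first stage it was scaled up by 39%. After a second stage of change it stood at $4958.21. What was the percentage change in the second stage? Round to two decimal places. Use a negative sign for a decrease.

-45.50%

After the first stage: $6545.06 × 1.39 = $9097.6334.
Second-stage multiplier: $4958.21 ÷ $9097.6334 ≈ 0.545.
That is a change of -45.50%.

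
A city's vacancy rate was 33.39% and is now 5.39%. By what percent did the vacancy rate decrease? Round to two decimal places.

The change is 5.39 − 33.39 = -28.00 percentage points.
Relative to the original 33.39%, that is -28.00 ÷ 33.39 ≈ -83.86%.
So the vacancy rate fell by 83.86%.

83.86%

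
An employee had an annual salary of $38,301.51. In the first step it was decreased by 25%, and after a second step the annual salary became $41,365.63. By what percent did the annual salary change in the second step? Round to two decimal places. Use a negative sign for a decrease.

44.00%

After the first step: $38,301.51 × 0.75 = $28726.1325.
Second-step multiplier: $41,365.63 ÷ $28726.1325 ≈ 1.44.
That is a change of 44.00%.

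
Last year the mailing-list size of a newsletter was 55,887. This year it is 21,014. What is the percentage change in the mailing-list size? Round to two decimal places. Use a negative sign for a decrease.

-62.40%

Change: 21,014 − 55,887 = -34,873.
Relative to the original: -34,873 ÷ 55,887 ≈ -62.40%.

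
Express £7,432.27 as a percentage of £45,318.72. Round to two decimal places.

16.40%

£7,432.27 ÷ £45,318.72 ≈ 16.40%.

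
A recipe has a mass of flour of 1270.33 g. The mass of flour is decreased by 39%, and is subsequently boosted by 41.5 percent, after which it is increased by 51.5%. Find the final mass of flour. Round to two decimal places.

1661.18 g

Each change multiplies by a factor: 0.61 × 1.415 × 1.515 = 1.30767225.
1270.33 × 1.30767225 = 1661.1752893425 ≈ 1661.18.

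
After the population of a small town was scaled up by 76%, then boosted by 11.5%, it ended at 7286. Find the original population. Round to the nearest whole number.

The overall multiplier applied was 1.76 × 1.115 = 1.9624.
So the original population was 7286 ÷ 1.9624 ≈ 3713.

3713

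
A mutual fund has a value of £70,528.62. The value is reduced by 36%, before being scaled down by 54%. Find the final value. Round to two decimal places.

Apply the 36% decrease: £70,528.62 × 0.64 = £45138.3168.
Apply the 54% decrease: £45138.3168 × 0.46 = £20763.625728 ≈ £20,763.63.

£20,763.63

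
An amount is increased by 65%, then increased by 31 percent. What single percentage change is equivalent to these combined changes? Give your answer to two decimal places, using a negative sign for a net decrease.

A 65% increase multiplies by 1.65.
Then a 31% increase: 1.65 × 1.31 = 2.1615.
Overall factor 2.1615, i.e. 116.15%.

116.15%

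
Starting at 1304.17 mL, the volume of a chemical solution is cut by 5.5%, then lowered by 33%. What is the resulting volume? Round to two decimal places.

825.74 mL

Apply the 5.5% decrease: 1304.17 × 0.945 = 1232.44065.
33% decrease: 1232.44065 × 0.67 = 825.7352355 ≈ 825.74.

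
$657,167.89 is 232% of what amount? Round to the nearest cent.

$283,262.02

$657,167.89 ÷ 2.32 ≈ $283,262.02.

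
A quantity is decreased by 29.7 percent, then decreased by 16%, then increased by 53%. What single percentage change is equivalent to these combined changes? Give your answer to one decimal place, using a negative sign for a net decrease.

-9.7%

A 29.7% decrease multiplies by 0.703.
Then a 16% decrease: 0.703 × 0.84 = 0.59052.
Then a 53% increase: 0.59052 × 1.53 = 0.9034956.
Overall factor 0.9034956, i.e. -9.7%.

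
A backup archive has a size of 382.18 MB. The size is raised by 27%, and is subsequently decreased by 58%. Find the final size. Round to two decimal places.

203.85 MB

Each change multiplies by a factor: 1.27 × 0.42 = 0.5334.
382.18 × 0.5334 = 203.854812 ≈ 203.85.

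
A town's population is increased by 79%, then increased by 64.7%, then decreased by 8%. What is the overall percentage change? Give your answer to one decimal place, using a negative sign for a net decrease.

171.2%

A 79% increase multiplies by 1.79.
Then a 64.7% increase: 1.79 × 1.647 = 2.94813.
Then an 8% decrease: 2.94813 × 0.92 = 2.7122796.
Overall factor 2.7122796, i.e. 171.2%.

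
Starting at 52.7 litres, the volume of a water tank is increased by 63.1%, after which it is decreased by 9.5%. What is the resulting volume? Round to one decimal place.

77.8 litres

Each change multiplies by a factor: 1.631 × 0.905 = 1.476055.
52.7 × 1.476055 = 77.7880985 ≈ 77.8.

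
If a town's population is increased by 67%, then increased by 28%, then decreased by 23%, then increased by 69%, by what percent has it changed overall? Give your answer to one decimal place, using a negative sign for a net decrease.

A 67% increase multiplies by 1.67.
Then a 28% increase: 1.67 × 1.28 = 2.1376.
Then a 23% decrease: 2.1376 × 0.77 = 1.645952.
Then a 69% increase: 1.645952 × 1.69 = 2.78165888.
Overall factor 2.78165888, i.e. 178.2%.

178.2%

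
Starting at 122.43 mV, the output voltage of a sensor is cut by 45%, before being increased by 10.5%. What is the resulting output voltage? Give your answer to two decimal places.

Each change multiplies by a factor: 0.55 × 1.105 = 0.60775.
122.43 × 0.60775 = 74.4068325 ≈ 74.41.

74.41 mV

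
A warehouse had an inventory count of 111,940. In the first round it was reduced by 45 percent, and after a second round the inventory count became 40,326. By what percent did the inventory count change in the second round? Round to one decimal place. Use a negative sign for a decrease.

-34.5%

After the first round: 111,940 × 0.55 = 61567.
Second-round multiplier: 40,326 ÷ 61567 ≈ 0.65499.
That is a change of -34.5%.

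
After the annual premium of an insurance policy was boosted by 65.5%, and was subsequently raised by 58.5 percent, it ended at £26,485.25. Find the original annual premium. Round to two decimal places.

£10,096.64

The overall multiplier applied was 1.655 × 1.585 = 2.623175.
So the original annual premium was £26,485.25 ÷ 2.623175 ≈ £10,096.64.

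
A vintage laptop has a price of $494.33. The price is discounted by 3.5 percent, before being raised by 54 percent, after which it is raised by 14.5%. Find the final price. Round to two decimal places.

$841.14

3.5% decrease: $494.33 × 0.965 = $477.02845.
54% increase: $477.02845 × 1.54 = $734.623813.
Apply the 14.5% increase: $734.623813 × 1.145 = $841.144265885 ≈ $841.14.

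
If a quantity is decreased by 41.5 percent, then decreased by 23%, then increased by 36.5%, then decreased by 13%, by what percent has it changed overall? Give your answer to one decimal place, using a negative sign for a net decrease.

The combined multiplier is 0.585 × 0.77 × 1.365 × 0.87 = 0.5349318975.
That corresponds to a decrease of 46.5%.

-46.5%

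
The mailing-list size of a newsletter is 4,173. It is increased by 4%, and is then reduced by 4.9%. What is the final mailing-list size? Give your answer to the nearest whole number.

4,127

Each change multiplies by a factor: 1.04 × 0.951 = 0.98904.
4,173 × 0.98904 = 4127.26392 ≈ 4,127.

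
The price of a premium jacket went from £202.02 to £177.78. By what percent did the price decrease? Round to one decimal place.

Change: £177.78 − £202.02 = -£24.24.
Relative to the original: -£24.24 ÷ £202.02 ≈ -12.0%.
So the price decreased by 12.0%.

12.0%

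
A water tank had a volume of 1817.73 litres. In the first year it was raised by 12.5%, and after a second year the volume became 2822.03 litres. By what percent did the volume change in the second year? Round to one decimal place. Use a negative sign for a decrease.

38.0%

After the first year: 1817.73 × 1.125 = 2044.94625.
Second-year multiplier: 2822.03 ÷ 2044.94625 ≈ 1.38.
That is a change of 38.0%.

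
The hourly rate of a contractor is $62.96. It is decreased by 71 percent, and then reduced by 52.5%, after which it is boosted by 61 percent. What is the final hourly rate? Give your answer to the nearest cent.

$13.96

Apply the 71% decrease: $62.96 × 0.29 = $18.2584.
52.5% decrease: $18.2584 × 0.475 = $8.67274.
Apply the 61% increase: $8.67274 × 1.61 = $13.9631114 ≈ $13.96.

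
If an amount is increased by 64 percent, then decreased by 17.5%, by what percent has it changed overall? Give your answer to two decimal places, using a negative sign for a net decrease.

A 64% increase multiplies by 1.64.
Then a 17.5% decrease: 1.64 × 0.825 = 1.353.
Overall factor 1.353, i.e. 35.30%.

35.30%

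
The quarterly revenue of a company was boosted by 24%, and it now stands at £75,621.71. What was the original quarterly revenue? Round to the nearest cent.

The overall multiplier applied was 1.24.
So the original quarterly revenue was £75,621.71 ÷ 1.24 = £60,985.25.

£60,985.25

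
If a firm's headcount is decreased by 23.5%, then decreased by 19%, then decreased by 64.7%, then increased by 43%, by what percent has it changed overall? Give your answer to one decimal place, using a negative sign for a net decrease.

The combined multiplier is 0.765 × 0.81 × 0.353 × 1.43 = 0.3127931235.
That corresponds to a decrease of 68.7%.

-68.7%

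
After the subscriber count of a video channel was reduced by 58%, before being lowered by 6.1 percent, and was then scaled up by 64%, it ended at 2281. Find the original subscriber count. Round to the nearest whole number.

3527

Undoing the 64% increase: 2281 ÷ 1.64 ≈ 1390.853659.
Undoing the 6.1% decrease: 1390.853659 ÷ 0.939 ≈ 1481.207305.
Undoing the 58% decrease: 1481.207305 ÷ 0.42 ≈ 3527.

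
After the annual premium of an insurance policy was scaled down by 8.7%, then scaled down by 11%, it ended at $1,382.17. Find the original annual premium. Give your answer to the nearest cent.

The overall multiplier applied was 0.913 × 0.89 = 0.81257.
So the original annual premium was $1,382.17 ÷ 0.81257 ≈ $1,700.99.

$1,700.99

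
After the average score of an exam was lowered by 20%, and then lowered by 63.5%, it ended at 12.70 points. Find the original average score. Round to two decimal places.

43.49 points

The overall multiplier applied was 0.8 × 0.365 = 0.292.
So the original average score was 12.70 ÷ 0.292 ≈ 43.49 points.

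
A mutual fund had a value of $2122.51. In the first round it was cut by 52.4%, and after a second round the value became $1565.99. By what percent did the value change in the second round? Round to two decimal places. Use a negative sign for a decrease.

55.00%

After the first round: $2122.51 × 0.476 = $1010.31476.
Second-round multiplier: $1565.99 ÷ $1010.31476 ≈ 1.550002.
That is a change of 55.00%.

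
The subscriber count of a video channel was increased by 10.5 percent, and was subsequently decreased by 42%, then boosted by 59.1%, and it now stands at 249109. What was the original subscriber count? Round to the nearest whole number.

244303

Undoing the 59.1% increase: 249109 ÷ 1.591 ≈ 156573.852923.
Undoing the 42% decrease: 156573.852923 ÷ 0.58 ≈ 269954.918833.
Undoing the 10.5% increase: 269954.918833 ÷ 1.105 ≈ 244303.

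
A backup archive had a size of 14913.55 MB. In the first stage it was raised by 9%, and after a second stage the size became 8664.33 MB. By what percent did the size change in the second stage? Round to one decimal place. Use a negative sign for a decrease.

-46.7%

After the first stage: 14913.55 × 1.09 = 16255.7695.
Second-stage multiplier: 8664.33 ÷ 16255.7695 ≈ 0.533.
That is a change of -46.7%.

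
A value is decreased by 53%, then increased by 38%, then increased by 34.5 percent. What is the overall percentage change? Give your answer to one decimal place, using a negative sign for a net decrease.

A 53% decrease multiplies by 0.47.
Then a 38% increase: 0.47 × 1.38 = 0.6486.
Then a 34.5% increase: 0.6486 × 1.345 = 0.872367.
Overall factor 0.872367, i.e. -12.8%.

-12.8%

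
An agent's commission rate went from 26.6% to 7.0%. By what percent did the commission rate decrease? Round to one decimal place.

73.7%

The change is 7.0 − 26.6 = -19.6 percentage points.
Relative to the original 26.6%, that is -19.6 ÷ 26.6 ≈ -73.7%.
So the commission rate fell by 73.7%.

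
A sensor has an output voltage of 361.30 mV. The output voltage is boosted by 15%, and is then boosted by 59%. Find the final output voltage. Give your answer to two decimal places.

660.64 mV

15% increase: 361.30 × 1.15 = 415.495.
59% increase: 415.495 × 1.59 = 660.63705 ≈ 660.64.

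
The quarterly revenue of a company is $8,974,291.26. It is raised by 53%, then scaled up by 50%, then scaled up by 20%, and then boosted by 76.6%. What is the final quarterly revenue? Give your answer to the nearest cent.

$43,647,039.90

Each change multiplies by a factor: 1.53 × 1.5 × 1.2 × 1.766 = 4.863564.
$8,974,291.26 × 4.863564 = $43647039.89765064 ≈ $43,647,039.90.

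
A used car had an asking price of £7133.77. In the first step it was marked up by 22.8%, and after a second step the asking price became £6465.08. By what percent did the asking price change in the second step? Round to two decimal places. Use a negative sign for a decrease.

After the first step: £7133.77 × 1.228 = £8760.26956.
Second-step multiplier: £6465.08 ÷ £8760.26956 ≈ 0.738.
That is a change of -26.20%.

-26.20%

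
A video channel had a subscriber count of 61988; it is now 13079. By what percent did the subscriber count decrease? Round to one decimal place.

78.9%

Change: 13079 − 61988 = -48909.
Relative to the original: -48909 ÷ 61988 ≈ -78.9%.
So the subscriber count decreased by 78.9%.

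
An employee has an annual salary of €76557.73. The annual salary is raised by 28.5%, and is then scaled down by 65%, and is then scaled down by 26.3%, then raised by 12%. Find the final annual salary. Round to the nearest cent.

After the 28.5% increase: €76557.73 × 1.285 = €98376.68305.
65% decrease: €98376.68305 × 0.35 = €34431.8390675.
After the 26.3% decrease: €34431.8390675 × 0.737 = €25376.2653927475.
After the 12% increase: €25376.2653927475 × 1.12 = €28421.4172398772 ≈ €28421.42.

€28421.42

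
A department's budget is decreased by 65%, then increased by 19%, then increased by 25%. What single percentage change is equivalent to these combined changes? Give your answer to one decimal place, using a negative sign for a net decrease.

-47.9%

A 65% decrease multiplies by 0.35.
Then a 19% increase: 0.35 × 1.19 = 0.4165.
Then a 25% increase: 0.4165 × 1.25 = 0.520625.
Overall factor 0.520625, i.e. -47.9%.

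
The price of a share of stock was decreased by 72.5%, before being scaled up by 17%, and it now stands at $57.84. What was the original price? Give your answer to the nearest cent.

$179.77

The overall multiplier applied was 0.275 × 1.17 = 0.32175.
So the original price was $57.84 ÷ 0.32175 ≈ $179.77.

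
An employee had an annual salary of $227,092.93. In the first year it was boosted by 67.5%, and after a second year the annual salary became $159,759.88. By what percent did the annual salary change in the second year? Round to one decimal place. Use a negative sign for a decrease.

After the first year: $227,092.93 × 1.675 = $380380.65775.
Second-year multiplier: $159,759.88 ÷ $380380.65775 ≈ 0.42.
That is a change of -58.0%.

-58.0%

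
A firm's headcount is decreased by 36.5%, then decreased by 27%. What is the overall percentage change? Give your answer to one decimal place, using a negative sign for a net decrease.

A 36.5% decrease multiplies by 0.635.
Then a 27% decrease: 0.635 × 0.73 = 0.46355.
Overall factor 0.46355, i.e. -53.6%.

-53.6%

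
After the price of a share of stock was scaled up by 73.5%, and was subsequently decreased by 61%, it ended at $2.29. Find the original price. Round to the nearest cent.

$3.38

Undoing the 61% decrease: $2.29 ÷ 0.39 ≈ $5.871795.
Undoing the 73.5% increase: $5.871795 ÷ 1.735 ≈ $3.38.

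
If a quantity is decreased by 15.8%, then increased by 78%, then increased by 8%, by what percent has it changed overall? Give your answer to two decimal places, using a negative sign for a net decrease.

A 15.8% decrease multiplies by 0.842.
Then a 78% increase: 0.842 × 1.78 = 1.49876.
Then an 8% increase: 1.49876 × 1.08 = 1.6186608.
Overall factor 1.6186608, i.e. 61.87%.

61.87%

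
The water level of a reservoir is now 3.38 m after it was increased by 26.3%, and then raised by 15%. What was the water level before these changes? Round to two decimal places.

Undoing the 15% increase: 3.38 ÷ 1.15 ≈ 2.93913.
Undoing the 26.3% increase: 2.93913 ÷ 1.263 ≈ 2.33 m.

2.33 m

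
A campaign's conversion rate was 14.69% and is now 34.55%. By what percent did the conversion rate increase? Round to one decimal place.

The change is 34.55 − 14.69 = 19.86 percentage points.
Relative to the original 14.69%, that is 19.86 ÷ 14.69 ≈ 135.2%.
So the conversion rate rose by 135.2%.

135.2%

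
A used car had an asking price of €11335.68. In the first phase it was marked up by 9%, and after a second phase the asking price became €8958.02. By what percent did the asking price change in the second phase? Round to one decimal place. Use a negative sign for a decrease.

After the first phase: €11335.68 × 1.09 = €12355.8912.
Second-phase multiplier: €8958.02 ÷ €12355.8912 ≈ 0.725.
That is a change of -27.5%.

-27.5%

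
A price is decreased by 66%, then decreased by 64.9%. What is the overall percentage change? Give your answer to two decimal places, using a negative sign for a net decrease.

-88.07%

A 66% decrease multiplies by 0.34.
Then a 64.9% decrease: 0.34 × 0.351 = 0.11934.
Overall factor 0.11934, i.e. -88.07%.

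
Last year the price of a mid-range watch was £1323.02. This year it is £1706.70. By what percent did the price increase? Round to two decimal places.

Change: £1706.70 − £1323.02 = £383.68.
Relative to the original: £383.68 ÷ £1323.02 ≈ 29.00%.
So the price increased by 29.00%.

29.00%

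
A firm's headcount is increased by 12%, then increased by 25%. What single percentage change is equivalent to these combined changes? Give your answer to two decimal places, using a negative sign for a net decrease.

40.00%

A 12% increase multiplies by 1.12.
Then a 25% increase: 1.12 × 1.25 = 1.4.
Overall factor 1.4, i.e. 40.00%.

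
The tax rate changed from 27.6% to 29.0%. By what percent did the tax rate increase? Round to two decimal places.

5.07%

The change is 29.0 − 27.6 = 1.4 percentage points.
Relative to the original 27.6%, that is 1.4 ÷ 27.6 ≈ 5.07%.
So the tax rate rose by 5.07%.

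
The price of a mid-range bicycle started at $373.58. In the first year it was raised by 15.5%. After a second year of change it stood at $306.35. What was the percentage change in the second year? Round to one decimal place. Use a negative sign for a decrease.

After the first year: $373.58 × 1.155 = $431.4849.
Second-year multiplier: $306.35 ÷ $431.4849 ≈ 0.70999.
That is a change of -29.0%.

-29.0%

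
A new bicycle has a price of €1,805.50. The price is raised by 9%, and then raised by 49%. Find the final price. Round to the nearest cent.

After the 9% increase: €1,805.50 × 1.09 = €1967.995.
49% increase: €1967.995 × 1.49 = €2932.31255 ≈ €2,932.31.

€2,932.31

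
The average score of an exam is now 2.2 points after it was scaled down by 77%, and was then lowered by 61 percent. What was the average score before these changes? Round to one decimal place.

24.5 points

The overall multiplier applied was 0.23 × 0.39 = 0.0897.
So the original average score was 2.2 ÷ 0.0897 ≈ 24.5 points.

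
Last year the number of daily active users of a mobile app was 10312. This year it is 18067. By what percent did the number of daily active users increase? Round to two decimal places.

Change: 18067 − 10312 = 7755.
Relative to the original: 7755 ÷ 10312 ≈ 75.20%.
So the number of daily active users increased by 75.20%.

75.20%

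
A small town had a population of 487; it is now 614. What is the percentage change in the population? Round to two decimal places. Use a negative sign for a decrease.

Change: 614 − 487 = 127.
Relative to the original: 127 ÷ 487 ≈ 26.08%.

26.08%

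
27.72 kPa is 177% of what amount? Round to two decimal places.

15.66 kPa

27.72 kPa ÷ 1.77 ≈ 15.66 kPa.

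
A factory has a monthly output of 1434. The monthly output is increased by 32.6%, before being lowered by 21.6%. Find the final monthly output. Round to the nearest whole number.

Each change multiplies by a factor: 1.326 × 0.784 = 1.039584.
1434 × 1.039584 = 1490.763456 ≈ 1491.

1491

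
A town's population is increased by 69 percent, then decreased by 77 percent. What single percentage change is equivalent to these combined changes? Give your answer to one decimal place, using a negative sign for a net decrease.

A 69% increase multiplies by 1.69.
Then a 77% decrease: 1.69 × 0.23 = 0.3887.
Overall factor 0.3887, i.e. -61.1%.

-61.1%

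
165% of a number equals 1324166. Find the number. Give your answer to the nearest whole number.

1324166 ÷ 1.65 ≈ 802525.

802525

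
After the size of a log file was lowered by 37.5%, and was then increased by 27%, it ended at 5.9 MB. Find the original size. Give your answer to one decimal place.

Undoing the 27% increase: 5.9 ÷ 1.27 ≈ 4.645669.
Undoing the 37.5% decrease: 4.645669 ÷ 0.625 ≈ 7.4 MB.

7.4 MB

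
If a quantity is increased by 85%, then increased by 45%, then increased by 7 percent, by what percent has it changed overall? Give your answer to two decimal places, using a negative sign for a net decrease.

187.03%

An 85% increase multiplies by 1.85.
Then a 45% increase: 1.85 × 1.45 = 2.6825.
Then a 7% increase: 2.6825 × 1.07 = 2.870275.
Overall factor 2.870275, i.e. 187.03%.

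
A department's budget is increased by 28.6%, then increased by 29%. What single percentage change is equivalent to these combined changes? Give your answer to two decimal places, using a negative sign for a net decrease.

The combined multiplier is 1.286 × 1.29 = 1.65894.
That corresponds to an increase of 65.89%.

65.89%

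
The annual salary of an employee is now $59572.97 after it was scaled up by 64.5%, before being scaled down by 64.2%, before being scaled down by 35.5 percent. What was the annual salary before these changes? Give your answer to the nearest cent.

The overall multiplier applied was 1.645 × 0.358 × 0.645 = 0.37984695.
So the original annual salary was $59572.97 ÷ 0.37984695 ≈ $156834.14.

$156834.14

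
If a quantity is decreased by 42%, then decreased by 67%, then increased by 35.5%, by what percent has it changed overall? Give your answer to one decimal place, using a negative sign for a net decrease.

The combined multiplier is 0.58 × 0.33 × 1.355 = 0.259347.
That corresponds to a decrease of 74.1%.

-74.1%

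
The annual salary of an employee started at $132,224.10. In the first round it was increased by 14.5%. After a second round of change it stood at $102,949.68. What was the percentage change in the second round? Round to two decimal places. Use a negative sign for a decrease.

-32.00%

After the first round: $132,224.10 × 1.145 = $151396.5945.
Second-round multiplier: $102,949.68 ÷ $151396.5945 ≈ 0.68.
That is a change of -32.00%.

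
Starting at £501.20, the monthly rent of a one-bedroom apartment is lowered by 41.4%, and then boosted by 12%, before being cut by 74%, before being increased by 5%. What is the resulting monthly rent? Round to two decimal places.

After the 41.4% decrease: £501.20 × 0.586 = £293.7032.
Apply the 12% increase: £293.7032 × 1.12 = £328.947584.
74% decrease: £328.947584 × 0.26 = £85.52637184.
After the 5% increase: £85.52637184 × 1.05 = £89.802690432 ≈ £89.80.

£89.80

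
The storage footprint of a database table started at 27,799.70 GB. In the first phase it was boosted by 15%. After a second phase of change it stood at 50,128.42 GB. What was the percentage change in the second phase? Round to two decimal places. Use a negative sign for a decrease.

After the first phase: 27,799.70 × 1.15 = 31969.655.
Second-phase multiplier: 50,128.42 ÷ 31969.655 ≈ 1.568.
That is a change of 56.80%.

56.80%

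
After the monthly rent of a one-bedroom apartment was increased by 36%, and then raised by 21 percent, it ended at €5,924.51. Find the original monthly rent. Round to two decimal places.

Undoing the 21% increase: €5,924.51 ÷ 1.21 ≈ €4896.289256.
Undoing the 36% increase: €4896.289256 ÷ 1.36 ≈ €3,600.21.

€3,600.21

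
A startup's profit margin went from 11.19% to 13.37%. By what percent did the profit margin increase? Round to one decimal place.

19.5%

The change is 13.37 − 11.19 = 2.18 percentage points.
Relative to the original 11.19%, that is 2.18 ÷ 11.19 ≈ 19.5%.
So the profit margin rose by 19.5%.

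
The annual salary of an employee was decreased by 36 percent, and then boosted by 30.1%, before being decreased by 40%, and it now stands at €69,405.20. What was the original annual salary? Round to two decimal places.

Undoing the 40% decrease: €69,405.20 ÷ 0.6 ≈ €115675.333333.
Undoing the 30.1% increase: €115675.333333 ÷ 1.301 ≈ €88912.631309.
Undoing the 36% decrease: €88912.631309 ÷ 0.64 ≈ €138,925.99.

€138,925.99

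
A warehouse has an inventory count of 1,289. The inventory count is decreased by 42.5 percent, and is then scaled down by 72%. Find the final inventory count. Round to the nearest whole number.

42.5% decrease: 1,289 × 0.575 = 741.175.
After the 72% decrease: 741.175 × 0.28 = 207.529 ≈ 208.

208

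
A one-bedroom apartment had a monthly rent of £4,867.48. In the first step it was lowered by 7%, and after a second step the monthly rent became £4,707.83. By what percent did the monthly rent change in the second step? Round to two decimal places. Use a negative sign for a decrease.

After the first step: £4,867.48 × 0.93 = £4526.7564.
Second-step multiplier: £4,707.83 ÷ £4526.7564 ≈ 1.040001.
That is a change of 4.00%.

4.00%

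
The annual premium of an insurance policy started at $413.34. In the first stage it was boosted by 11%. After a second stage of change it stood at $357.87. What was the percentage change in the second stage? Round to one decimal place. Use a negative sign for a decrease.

-22.0%

After the first stage: $413.34 × 1.11 = $458.8074.
Second-stage multiplier: $357.87 ÷ $458.8074 ≈ 0.78.
That is a change of -22.0%.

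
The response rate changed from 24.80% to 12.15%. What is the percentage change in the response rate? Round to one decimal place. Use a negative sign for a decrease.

The change is 12.15 − 24.80 = -12.65 percentage points.
Relative to the original 24.80%, that is -12.65 ÷ 24.80 ≈ -51.0%.

-51.0%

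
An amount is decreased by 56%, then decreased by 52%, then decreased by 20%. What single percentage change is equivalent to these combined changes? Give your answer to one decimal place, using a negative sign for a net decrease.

-83.1%

The combined multiplier is 0.44 × 0.48 × 0.8 = 0.16896.
That corresponds to a decrease of 83.1%.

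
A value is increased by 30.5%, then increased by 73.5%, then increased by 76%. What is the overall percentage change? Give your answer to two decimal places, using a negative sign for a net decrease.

298.49%

The combined multiplier is 1.305 × 1.735 × 1.76 = 3.984948.
That corresponds to an increase of 298.49%.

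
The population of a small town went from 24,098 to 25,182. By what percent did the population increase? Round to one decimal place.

Change: 25,182 − 24,098 = 1,084.
Relative to the original: 1,084 ÷ 24,098 ≈ 4.5%.
So the population increased by 4.5%.

4.5%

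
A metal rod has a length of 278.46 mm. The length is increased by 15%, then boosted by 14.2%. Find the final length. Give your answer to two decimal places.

Each change multiplies by a factor: 1.15 × 1.142 = 1.3133.
278.46 × 1.3133 = 365.701518 ≈ 365.70.

365.70 mm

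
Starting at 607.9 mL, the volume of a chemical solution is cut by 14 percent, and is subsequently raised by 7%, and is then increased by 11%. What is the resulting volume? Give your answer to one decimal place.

620.9 mL

Apply the 14% decrease: 607.9 × 0.86 = 522.794.
Apply the 7% increase: 522.794 × 1.07 = 559.38958.
After the 11% increase: 559.38958 × 1.11 = 620.9224338 ≈ 620.9.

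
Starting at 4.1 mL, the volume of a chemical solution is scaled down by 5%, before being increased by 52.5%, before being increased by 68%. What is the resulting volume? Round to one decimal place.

5% decrease: 4.1 × 0.95 = 3.895.
52.5% increase: 3.895 × 1.525 = 5.939875.
After the 68% increase: 5.939875 × 1.68 = 9.97899 ≈ 10.0.

10.0 mL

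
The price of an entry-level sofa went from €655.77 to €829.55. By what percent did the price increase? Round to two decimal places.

Change: €829.55 − €655.77 = €173.78.
Relative to the original: €173.78 ÷ €655.77 ≈ 26.50%.
So the price increased by 26.50%.

26.50%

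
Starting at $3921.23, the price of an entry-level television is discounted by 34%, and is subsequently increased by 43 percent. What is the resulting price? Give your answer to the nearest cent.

$3700.86

Each change multiplies by a factor: 0.66 × 1.43 = 0.9438.
$3921.23 × 0.9438 = $3700.856874 ≈ $3700.86.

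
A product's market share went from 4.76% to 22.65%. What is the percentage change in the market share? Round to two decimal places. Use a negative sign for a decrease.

375.84%

The change is 22.65 − 4.76 = 17.89 percentage points.
Relative to the original 4.76%, that is 17.89 ÷ 4.76 ≈ 375.84%.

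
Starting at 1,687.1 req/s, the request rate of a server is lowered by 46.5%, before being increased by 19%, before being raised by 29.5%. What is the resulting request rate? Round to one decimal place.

1,390.9 req/s

Each change multiplies by a factor: 0.535 × 1.19 × 1.295 = 0.82446175.
1,687.1 × 0.82446175 = 1390.949418425 ≈ 1,390.9.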